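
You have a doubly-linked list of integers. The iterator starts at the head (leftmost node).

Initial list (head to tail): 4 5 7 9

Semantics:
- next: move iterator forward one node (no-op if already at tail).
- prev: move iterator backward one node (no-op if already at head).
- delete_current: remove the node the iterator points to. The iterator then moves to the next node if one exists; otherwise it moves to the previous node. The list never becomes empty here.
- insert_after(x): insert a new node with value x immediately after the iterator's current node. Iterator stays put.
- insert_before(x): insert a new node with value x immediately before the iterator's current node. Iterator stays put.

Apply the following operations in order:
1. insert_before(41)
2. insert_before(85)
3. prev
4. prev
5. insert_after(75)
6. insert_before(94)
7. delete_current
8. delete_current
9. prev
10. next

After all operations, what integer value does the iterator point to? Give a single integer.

After 1 (insert_before(41)): list=[41, 4, 5, 7, 9] cursor@4
After 2 (insert_before(85)): list=[41, 85, 4, 5, 7, 9] cursor@4
After 3 (prev): list=[41, 85, 4, 5, 7, 9] cursor@85
After 4 (prev): list=[41, 85, 4, 5, 7, 9] cursor@41
After 5 (insert_after(75)): list=[41, 75, 85, 4, 5, 7, 9] cursor@41
After 6 (insert_before(94)): list=[94, 41, 75, 85, 4, 5, 7, 9] cursor@41
After 7 (delete_current): list=[94, 75, 85, 4, 5, 7, 9] cursor@75
After 8 (delete_current): list=[94, 85, 4, 5, 7, 9] cursor@85
After 9 (prev): list=[94, 85, 4, 5, 7, 9] cursor@94
After 10 (next): list=[94, 85, 4, 5, 7, 9] cursor@85

Answer: 85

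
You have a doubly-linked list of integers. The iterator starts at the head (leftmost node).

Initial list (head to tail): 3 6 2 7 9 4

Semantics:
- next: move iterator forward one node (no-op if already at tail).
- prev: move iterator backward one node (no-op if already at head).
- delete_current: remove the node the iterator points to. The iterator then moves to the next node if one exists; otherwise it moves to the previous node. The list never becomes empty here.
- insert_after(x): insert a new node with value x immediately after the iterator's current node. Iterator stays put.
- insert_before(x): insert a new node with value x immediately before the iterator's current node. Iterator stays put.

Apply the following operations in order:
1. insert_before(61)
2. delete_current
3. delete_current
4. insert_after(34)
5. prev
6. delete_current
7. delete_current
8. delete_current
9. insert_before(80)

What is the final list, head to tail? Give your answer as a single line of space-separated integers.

After 1 (insert_before(61)): list=[61, 3, 6, 2, 7, 9, 4] cursor@3
After 2 (delete_current): list=[61, 6, 2, 7, 9, 4] cursor@6
After 3 (delete_current): list=[61, 2, 7, 9, 4] cursor@2
After 4 (insert_after(34)): list=[61, 2, 34, 7, 9, 4] cursor@2
After 5 (prev): list=[61, 2, 34, 7, 9, 4] cursor@61
After 6 (delete_current): list=[2, 34, 7, 9, 4] cursor@2
After 7 (delete_current): list=[34, 7, 9, 4] cursor@34
After 8 (delete_current): list=[7, 9, 4] cursor@7
After 9 (insert_before(80)): list=[80, 7, 9, 4] cursor@7

Answer: 80 7 9 4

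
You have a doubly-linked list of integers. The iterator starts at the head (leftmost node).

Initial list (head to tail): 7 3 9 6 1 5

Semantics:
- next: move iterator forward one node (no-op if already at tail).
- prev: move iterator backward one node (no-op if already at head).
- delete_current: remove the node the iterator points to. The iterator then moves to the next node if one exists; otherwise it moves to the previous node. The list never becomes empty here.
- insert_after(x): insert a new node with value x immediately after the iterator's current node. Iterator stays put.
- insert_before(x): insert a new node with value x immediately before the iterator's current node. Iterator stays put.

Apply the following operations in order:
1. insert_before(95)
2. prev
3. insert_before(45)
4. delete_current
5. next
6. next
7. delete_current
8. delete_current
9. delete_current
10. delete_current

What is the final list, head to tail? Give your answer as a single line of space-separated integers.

Answer: 45 7 3

Derivation:
After 1 (insert_before(95)): list=[95, 7, 3, 9, 6, 1, 5] cursor@7
After 2 (prev): list=[95, 7, 3, 9, 6, 1, 5] cursor@95
After 3 (insert_before(45)): list=[45, 95, 7, 3, 9, 6, 1, 5] cursor@95
After 4 (delete_current): list=[45, 7, 3, 9, 6, 1, 5] cursor@7
After 5 (next): list=[45, 7, 3, 9, 6, 1, 5] cursor@3
After 6 (next): list=[45, 7, 3, 9, 6, 1, 5] cursor@9
After 7 (delete_current): list=[45, 7, 3, 6, 1, 5] cursor@6
After 8 (delete_current): list=[45, 7, 3, 1, 5] cursor@1
After 9 (delete_current): list=[45, 7, 3, 5] cursor@5
After 10 (delete_current): list=[45, 7, 3] cursor@3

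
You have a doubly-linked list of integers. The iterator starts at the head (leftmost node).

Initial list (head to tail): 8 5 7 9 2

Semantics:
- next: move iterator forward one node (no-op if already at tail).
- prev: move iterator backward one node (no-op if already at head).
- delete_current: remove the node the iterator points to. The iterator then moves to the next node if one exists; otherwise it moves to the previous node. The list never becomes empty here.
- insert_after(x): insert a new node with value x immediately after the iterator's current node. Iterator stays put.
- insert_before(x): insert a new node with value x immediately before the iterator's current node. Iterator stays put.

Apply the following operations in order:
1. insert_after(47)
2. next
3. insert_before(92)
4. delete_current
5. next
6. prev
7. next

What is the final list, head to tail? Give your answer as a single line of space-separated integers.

Answer: 8 92 5 7 9 2

Derivation:
After 1 (insert_after(47)): list=[8, 47, 5, 7, 9, 2] cursor@8
After 2 (next): list=[8, 47, 5, 7, 9, 2] cursor@47
After 3 (insert_before(92)): list=[8, 92, 47, 5, 7, 9, 2] cursor@47
After 4 (delete_current): list=[8, 92, 5, 7, 9, 2] cursor@5
After 5 (next): list=[8, 92, 5, 7, 9, 2] cursor@7
After 6 (prev): list=[8, 92, 5, 7, 9, 2] cursor@5
After 7 (next): list=[8, 92, 5, 7, 9, 2] cursor@7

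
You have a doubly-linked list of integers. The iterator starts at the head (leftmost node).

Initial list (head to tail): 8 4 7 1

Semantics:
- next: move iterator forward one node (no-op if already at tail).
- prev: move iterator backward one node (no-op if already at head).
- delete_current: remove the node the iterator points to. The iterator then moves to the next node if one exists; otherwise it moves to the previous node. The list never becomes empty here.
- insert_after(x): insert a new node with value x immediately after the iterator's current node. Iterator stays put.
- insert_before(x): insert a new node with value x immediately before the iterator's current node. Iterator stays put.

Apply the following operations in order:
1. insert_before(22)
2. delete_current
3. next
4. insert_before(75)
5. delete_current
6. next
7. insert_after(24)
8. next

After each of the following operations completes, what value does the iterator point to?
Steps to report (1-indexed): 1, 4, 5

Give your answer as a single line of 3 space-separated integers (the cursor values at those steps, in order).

Answer: 8 7 1

Derivation:
After 1 (insert_before(22)): list=[22, 8, 4, 7, 1] cursor@8
After 2 (delete_current): list=[22, 4, 7, 1] cursor@4
After 3 (next): list=[22, 4, 7, 1] cursor@7
After 4 (insert_before(75)): list=[22, 4, 75, 7, 1] cursor@7
After 5 (delete_current): list=[22, 4, 75, 1] cursor@1
After 6 (next): list=[22, 4, 75, 1] cursor@1
After 7 (insert_after(24)): list=[22, 4, 75, 1, 24] cursor@1
After 8 (next): list=[22, 4, 75, 1, 24] cursor@24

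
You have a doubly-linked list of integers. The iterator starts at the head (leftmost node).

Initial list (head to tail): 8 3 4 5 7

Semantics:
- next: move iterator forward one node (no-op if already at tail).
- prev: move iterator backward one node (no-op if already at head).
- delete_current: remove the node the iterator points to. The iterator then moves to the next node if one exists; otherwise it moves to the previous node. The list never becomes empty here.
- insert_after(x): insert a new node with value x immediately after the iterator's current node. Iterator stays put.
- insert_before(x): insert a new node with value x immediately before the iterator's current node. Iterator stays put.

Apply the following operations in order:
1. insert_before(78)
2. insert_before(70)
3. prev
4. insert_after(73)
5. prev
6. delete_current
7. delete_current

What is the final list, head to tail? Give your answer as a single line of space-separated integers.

After 1 (insert_before(78)): list=[78, 8, 3, 4, 5, 7] cursor@8
After 2 (insert_before(70)): list=[78, 70, 8, 3, 4, 5, 7] cursor@8
After 3 (prev): list=[78, 70, 8, 3, 4, 5, 7] cursor@70
After 4 (insert_after(73)): list=[78, 70, 73, 8, 3, 4, 5, 7] cursor@70
After 5 (prev): list=[78, 70, 73, 8, 3, 4, 5, 7] cursor@78
After 6 (delete_current): list=[70, 73, 8, 3, 4, 5, 7] cursor@70
After 7 (delete_current): list=[73, 8, 3, 4, 5, 7] cursor@73

Answer: 73 8 3 4 5 7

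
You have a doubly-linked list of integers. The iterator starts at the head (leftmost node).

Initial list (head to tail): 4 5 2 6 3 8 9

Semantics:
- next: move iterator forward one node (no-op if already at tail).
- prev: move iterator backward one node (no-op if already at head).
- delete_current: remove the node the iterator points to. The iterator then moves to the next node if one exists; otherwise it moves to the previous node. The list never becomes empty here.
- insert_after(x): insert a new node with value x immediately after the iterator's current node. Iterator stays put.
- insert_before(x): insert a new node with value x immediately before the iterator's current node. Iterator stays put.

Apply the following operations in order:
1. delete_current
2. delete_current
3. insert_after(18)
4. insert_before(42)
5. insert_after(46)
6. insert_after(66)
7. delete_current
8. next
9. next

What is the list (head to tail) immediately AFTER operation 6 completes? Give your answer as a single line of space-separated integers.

Answer: 42 2 66 46 18 6 3 8 9

Derivation:
After 1 (delete_current): list=[5, 2, 6, 3, 8, 9] cursor@5
After 2 (delete_current): list=[2, 6, 3, 8, 9] cursor@2
After 3 (insert_after(18)): list=[2, 18, 6, 3, 8, 9] cursor@2
After 4 (insert_before(42)): list=[42, 2, 18, 6, 3, 8, 9] cursor@2
After 5 (insert_after(46)): list=[42, 2, 46, 18, 6, 3, 8, 9] cursor@2
After 6 (insert_after(66)): list=[42, 2, 66, 46, 18, 6, 3, 8, 9] cursor@2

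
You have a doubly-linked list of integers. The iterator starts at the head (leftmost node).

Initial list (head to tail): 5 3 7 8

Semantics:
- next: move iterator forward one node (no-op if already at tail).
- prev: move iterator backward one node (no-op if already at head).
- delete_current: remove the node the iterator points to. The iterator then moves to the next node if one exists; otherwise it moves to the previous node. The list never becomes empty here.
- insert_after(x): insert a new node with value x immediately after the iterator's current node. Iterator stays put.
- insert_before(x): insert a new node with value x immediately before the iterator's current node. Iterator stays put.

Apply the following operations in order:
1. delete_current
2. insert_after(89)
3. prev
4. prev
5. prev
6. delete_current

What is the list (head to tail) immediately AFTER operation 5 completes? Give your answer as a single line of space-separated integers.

Answer: 3 89 7 8

Derivation:
After 1 (delete_current): list=[3, 7, 8] cursor@3
After 2 (insert_after(89)): list=[3, 89, 7, 8] cursor@3
After 3 (prev): list=[3, 89, 7, 8] cursor@3
After 4 (prev): list=[3, 89, 7, 8] cursor@3
After 5 (prev): list=[3, 89, 7, 8] cursor@3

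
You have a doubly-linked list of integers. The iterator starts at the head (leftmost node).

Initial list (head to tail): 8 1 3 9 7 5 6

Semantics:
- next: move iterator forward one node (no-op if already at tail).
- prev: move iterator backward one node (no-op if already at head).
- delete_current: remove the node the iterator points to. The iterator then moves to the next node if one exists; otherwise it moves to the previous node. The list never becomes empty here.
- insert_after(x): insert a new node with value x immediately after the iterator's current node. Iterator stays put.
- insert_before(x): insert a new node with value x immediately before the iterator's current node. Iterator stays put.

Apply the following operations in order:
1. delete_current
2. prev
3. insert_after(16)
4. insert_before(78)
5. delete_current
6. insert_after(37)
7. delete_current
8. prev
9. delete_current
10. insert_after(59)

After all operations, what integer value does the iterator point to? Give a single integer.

After 1 (delete_current): list=[1, 3, 9, 7, 5, 6] cursor@1
After 2 (prev): list=[1, 3, 9, 7, 5, 6] cursor@1
After 3 (insert_after(16)): list=[1, 16, 3, 9, 7, 5, 6] cursor@1
After 4 (insert_before(78)): list=[78, 1, 16, 3, 9, 7, 5, 6] cursor@1
After 5 (delete_current): list=[78, 16, 3, 9, 7, 5, 6] cursor@16
After 6 (insert_after(37)): list=[78, 16, 37, 3, 9, 7, 5, 6] cursor@16
After 7 (delete_current): list=[78, 37, 3, 9, 7, 5, 6] cursor@37
After 8 (prev): list=[78, 37, 3, 9, 7, 5, 6] cursor@78
After 9 (delete_current): list=[37, 3, 9, 7, 5, 6] cursor@37
After 10 (insert_after(59)): list=[37, 59, 3, 9, 7, 5, 6] cursor@37

Answer: 37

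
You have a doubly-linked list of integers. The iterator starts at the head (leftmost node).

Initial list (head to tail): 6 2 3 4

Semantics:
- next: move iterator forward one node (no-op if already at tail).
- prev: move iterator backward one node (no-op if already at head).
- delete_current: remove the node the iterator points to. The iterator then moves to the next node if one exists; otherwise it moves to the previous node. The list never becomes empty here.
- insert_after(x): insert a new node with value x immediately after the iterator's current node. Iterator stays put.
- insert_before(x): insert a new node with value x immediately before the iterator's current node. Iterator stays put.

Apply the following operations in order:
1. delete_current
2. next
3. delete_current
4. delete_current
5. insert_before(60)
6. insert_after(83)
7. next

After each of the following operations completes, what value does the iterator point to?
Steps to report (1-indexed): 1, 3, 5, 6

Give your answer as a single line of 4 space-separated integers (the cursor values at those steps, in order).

Answer: 2 4 2 2

Derivation:
After 1 (delete_current): list=[2, 3, 4] cursor@2
After 2 (next): list=[2, 3, 4] cursor@3
After 3 (delete_current): list=[2, 4] cursor@4
After 4 (delete_current): list=[2] cursor@2
After 5 (insert_before(60)): list=[60, 2] cursor@2
After 6 (insert_after(83)): list=[60, 2, 83] cursor@2
After 7 (next): list=[60, 2, 83] cursor@83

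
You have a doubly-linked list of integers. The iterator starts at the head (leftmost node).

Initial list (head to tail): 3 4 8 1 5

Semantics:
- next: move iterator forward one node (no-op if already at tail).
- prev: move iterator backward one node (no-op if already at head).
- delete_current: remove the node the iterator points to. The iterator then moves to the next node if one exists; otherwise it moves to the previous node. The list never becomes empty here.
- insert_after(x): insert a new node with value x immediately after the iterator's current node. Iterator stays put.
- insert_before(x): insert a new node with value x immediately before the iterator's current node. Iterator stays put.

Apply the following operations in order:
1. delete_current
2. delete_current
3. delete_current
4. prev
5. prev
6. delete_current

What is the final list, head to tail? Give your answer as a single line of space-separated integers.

Answer: 5

Derivation:
After 1 (delete_current): list=[4, 8, 1, 5] cursor@4
After 2 (delete_current): list=[8, 1, 5] cursor@8
After 3 (delete_current): list=[1, 5] cursor@1
After 4 (prev): list=[1, 5] cursor@1
After 5 (prev): list=[1, 5] cursor@1
After 6 (delete_current): list=[5] cursor@5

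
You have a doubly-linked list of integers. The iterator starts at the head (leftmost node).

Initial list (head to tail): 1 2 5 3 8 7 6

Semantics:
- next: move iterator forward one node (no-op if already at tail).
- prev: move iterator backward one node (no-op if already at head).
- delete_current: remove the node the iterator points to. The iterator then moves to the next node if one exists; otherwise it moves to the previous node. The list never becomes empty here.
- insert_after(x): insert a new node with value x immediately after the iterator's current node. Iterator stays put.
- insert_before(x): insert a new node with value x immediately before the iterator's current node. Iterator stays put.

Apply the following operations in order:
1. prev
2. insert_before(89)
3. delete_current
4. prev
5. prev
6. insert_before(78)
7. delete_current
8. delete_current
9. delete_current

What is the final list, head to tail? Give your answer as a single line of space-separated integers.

Answer: 78 3 8 7 6

Derivation:
After 1 (prev): list=[1, 2, 5, 3, 8, 7, 6] cursor@1
After 2 (insert_before(89)): list=[89, 1, 2, 5, 3, 8, 7, 6] cursor@1
After 3 (delete_current): list=[89, 2, 5, 3, 8, 7, 6] cursor@2
After 4 (prev): list=[89, 2, 5, 3, 8, 7, 6] cursor@89
After 5 (prev): list=[89, 2, 5, 3, 8, 7, 6] cursor@89
After 6 (insert_before(78)): list=[78, 89, 2, 5, 3, 8, 7, 6] cursor@89
After 7 (delete_current): list=[78, 2, 5, 3, 8, 7, 6] cursor@2
After 8 (delete_current): list=[78, 5, 3, 8, 7, 6] cursor@5
After 9 (delete_current): list=[78, 3, 8, 7, 6] cursor@3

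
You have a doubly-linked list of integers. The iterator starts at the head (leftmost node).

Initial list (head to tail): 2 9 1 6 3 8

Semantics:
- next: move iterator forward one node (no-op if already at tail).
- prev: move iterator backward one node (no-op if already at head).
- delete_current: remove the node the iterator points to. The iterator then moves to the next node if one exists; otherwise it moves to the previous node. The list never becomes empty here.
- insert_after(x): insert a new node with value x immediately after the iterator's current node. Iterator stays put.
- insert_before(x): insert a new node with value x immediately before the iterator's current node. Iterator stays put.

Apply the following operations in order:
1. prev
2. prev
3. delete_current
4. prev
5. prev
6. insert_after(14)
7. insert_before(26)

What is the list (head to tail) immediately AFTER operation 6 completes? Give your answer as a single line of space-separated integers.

After 1 (prev): list=[2, 9, 1, 6, 3, 8] cursor@2
After 2 (prev): list=[2, 9, 1, 6, 3, 8] cursor@2
After 3 (delete_current): list=[9, 1, 6, 3, 8] cursor@9
After 4 (prev): list=[9, 1, 6, 3, 8] cursor@9
After 5 (prev): list=[9, 1, 6, 3, 8] cursor@9
After 6 (insert_after(14)): list=[9, 14, 1, 6, 3, 8] cursor@9

Answer: 9 14 1 6 3 8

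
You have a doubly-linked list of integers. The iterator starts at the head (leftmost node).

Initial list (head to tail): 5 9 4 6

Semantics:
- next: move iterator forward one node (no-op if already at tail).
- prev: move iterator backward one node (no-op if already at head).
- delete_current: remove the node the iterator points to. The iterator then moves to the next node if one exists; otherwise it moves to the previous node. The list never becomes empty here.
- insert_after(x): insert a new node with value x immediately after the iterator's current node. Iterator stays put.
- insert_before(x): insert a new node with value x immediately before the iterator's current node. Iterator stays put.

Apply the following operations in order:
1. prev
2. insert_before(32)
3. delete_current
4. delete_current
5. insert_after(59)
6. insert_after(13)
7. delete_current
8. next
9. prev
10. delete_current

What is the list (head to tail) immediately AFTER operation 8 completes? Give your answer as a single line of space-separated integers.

After 1 (prev): list=[5, 9, 4, 6] cursor@5
After 2 (insert_before(32)): list=[32, 5, 9, 4, 6] cursor@5
After 3 (delete_current): list=[32, 9, 4, 6] cursor@9
After 4 (delete_current): list=[32, 4, 6] cursor@4
After 5 (insert_after(59)): list=[32, 4, 59, 6] cursor@4
After 6 (insert_after(13)): list=[32, 4, 13, 59, 6] cursor@4
After 7 (delete_current): list=[32, 13, 59, 6] cursor@13
After 8 (next): list=[32, 13, 59, 6] cursor@59

Answer: 32 13 59 6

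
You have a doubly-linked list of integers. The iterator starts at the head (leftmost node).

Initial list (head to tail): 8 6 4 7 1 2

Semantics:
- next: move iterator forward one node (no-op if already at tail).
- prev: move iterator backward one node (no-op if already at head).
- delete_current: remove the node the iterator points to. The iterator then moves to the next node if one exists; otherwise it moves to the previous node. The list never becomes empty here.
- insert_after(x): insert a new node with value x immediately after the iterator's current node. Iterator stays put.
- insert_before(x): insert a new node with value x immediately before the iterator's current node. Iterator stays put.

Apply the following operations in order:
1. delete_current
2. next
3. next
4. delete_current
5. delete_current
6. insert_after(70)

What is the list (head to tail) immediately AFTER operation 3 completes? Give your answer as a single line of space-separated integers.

After 1 (delete_current): list=[6, 4, 7, 1, 2] cursor@6
After 2 (next): list=[6, 4, 7, 1, 2] cursor@4
After 3 (next): list=[6, 4, 7, 1, 2] cursor@7

Answer: 6 4 7 1 2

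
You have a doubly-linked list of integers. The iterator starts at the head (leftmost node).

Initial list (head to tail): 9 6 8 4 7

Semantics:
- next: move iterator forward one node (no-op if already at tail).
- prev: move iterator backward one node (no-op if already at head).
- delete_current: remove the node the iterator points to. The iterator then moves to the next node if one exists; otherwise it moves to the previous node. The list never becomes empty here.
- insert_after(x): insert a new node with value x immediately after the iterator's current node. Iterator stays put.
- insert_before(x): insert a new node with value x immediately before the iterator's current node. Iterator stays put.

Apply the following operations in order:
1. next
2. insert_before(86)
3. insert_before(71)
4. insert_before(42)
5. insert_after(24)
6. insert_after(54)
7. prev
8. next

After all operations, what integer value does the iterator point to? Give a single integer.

Answer: 6

Derivation:
After 1 (next): list=[9, 6, 8, 4, 7] cursor@6
After 2 (insert_before(86)): list=[9, 86, 6, 8, 4, 7] cursor@6
After 3 (insert_before(71)): list=[9, 86, 71, 6, 8, 4, 7] cursor@6
After 4 (insert_before(42)): list=[9, 86, 71, 42, 6, 8, 4, 7] cursor@6
After 5 (insert_after(24)): list=[9, 86, 71, 42, 6, 24, 8, 4, 7] cursor@6
After 6 (insert_after(54)): list=[9, 86, 71, 42, 6, 54, 24, 8, 4, 7] cursor@6
After 7 (prev): list=[9, 86, 71, 42, 6, 54, 24, 8, 4, 7] cursor@42
After 8 (next): list=[9, 86, 71, 42, 6, 54, 24, 8, 4, 7] cursor@6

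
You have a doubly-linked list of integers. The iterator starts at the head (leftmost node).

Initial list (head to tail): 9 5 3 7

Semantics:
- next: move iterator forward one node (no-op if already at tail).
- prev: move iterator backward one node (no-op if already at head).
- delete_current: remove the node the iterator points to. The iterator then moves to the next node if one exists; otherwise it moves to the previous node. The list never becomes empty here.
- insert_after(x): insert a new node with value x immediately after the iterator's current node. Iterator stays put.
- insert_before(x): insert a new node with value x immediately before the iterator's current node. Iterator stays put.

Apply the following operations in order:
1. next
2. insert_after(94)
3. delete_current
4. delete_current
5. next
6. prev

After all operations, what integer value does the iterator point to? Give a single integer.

After 1 (next): list=[9, 5, 3, 7] cursor@5
After 2 (insert_after(94)): list=[9, 5, 94, 3, 7] cursor@5
After 3 (delete_current): list=[9, 94, 3, 7] cursor@94
After 4 (delete_current): list=[9, 3, 7] cursor@3
After 5 (next): list=[9, 3, 7] cursor@7
After 6 (prev): list=[9, 3, 7] cursor@3

Answer: 3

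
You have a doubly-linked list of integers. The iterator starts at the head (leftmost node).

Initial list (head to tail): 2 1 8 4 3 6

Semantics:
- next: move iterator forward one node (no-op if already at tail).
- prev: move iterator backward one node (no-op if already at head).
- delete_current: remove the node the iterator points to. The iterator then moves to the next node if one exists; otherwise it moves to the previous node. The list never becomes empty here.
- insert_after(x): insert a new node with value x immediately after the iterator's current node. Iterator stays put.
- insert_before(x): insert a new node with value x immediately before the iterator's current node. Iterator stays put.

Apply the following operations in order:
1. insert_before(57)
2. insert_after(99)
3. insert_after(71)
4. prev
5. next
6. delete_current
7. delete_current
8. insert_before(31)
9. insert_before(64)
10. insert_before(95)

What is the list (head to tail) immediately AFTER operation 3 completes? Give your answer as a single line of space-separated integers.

After 1 (insert_before(57)): list=[57, 2, 1, 8, 4, 3, 6] cursor@2
After 2 (insert_after(99)): list=[57, 2, 99, 1, 8, 4, 3, 6] cursor@2
After 3 (insert_after(71)): list=[57, 2, 71, 99, 1, 8, 4, 3, 6] cursor@2

Answer: 57 2 71 99 1 8 4 3 6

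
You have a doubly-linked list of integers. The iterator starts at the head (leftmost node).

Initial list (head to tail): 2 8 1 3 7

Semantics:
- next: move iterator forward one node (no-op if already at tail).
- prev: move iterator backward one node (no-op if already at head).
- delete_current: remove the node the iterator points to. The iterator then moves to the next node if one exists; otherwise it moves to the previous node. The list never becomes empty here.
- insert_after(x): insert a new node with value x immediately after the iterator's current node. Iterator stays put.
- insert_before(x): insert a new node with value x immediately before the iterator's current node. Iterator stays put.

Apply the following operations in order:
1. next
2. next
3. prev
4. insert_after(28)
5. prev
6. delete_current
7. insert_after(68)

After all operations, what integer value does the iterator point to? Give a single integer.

Answer: 8

Derivation:
After 1 (next): list=[2, 8, 1, 3, 7] cursor@8
After 2 (next): list=[2, 8, 1, 3, 7] cursor@1
After 3 (prev): list=[2, 8, 1, 3, 7] cursor@8
After 4 (insert_after(28)): list=[2, 8, 28, 1, 3, 7] cursor@8
After 5 (prev): list=[2, 8, 28, 1, 3, 7] cursor@2
After 6 (delete_current): list=[8, 28, 1, 3, 7] cursor@8
After 7 (insert_after(68)): list=[8, 68, 28, 1, 3, 7] cursor@8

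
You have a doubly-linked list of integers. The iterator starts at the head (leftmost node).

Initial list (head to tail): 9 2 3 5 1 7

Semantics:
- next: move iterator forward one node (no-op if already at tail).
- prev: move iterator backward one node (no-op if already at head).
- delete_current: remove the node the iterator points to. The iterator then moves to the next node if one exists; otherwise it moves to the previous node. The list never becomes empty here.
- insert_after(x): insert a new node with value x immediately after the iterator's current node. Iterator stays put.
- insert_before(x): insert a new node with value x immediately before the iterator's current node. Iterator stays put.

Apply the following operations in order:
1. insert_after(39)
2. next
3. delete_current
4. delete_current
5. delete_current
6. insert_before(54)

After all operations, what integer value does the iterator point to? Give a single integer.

After 1 (insert_after(39)): list=[9, 39, 2, 3, 5, 1, 7] cursor@9
After 2 (next): list=[9, 39, 2, 3, 5, 1, 7] cursor@39
After 3 (delete_current): list=[9, 2, 3, 5, 1, 7] cursor@2
After 4 (delete_current): list=[9, 3, 5, 1, 7] cursor@3
After 5 (delete_current): list=[9, 5, 1, 7] cursor@5
After 6 (insert_before(54)): list=[9, 54, 5, 1, 7] cursor@5

Answer: 5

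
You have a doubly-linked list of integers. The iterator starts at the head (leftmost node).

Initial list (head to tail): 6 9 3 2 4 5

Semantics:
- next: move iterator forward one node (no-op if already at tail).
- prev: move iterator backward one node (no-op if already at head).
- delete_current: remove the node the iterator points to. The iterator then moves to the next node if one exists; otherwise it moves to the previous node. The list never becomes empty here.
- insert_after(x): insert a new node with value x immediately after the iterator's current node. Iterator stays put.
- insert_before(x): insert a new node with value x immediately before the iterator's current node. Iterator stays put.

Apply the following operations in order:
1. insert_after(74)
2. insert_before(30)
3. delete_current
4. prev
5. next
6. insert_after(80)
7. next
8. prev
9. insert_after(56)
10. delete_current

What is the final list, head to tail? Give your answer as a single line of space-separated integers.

After 1 (insert_after(74)): list=[6, 74, 9, 3, 2, 4, 5] cursor@6
After 2 (insert_before(30)): list=[30, 6, 74, 9, 3, 2, 4, 5] cursor@6
After 3 (delete_current): list=[30, 74, 9, 3, 2, 4, 5] cursor@74
After 4 (prev): list=[30, 74, 9, 3, 2, 4, 5] cursor@30
After 5 (next): list=[30, 74, 9, 3, 2, 4, 5] cursor@74
After 6 (insert_after(80)): list=[30, 74, 80, 9, 3, 2, 4, 5] cursor@74
After 7 (next): list=[30, 74, 80, 9, 3, 2, 4, 5] cursor@80
After 8 (prev): list=[30, 74, 80, 9, 3, 2, 4, 5] cursor@74
After 9 (insert_after(56)): list=[30, 74, 56, 80, 9, 3, 2, 4, 5] cursor@74
After 10 (delete_current): list=[30, 56, 80, 9, 3, 2, 4, 5] cursor@56

Answer: 30 56 80 9 3 2 4 5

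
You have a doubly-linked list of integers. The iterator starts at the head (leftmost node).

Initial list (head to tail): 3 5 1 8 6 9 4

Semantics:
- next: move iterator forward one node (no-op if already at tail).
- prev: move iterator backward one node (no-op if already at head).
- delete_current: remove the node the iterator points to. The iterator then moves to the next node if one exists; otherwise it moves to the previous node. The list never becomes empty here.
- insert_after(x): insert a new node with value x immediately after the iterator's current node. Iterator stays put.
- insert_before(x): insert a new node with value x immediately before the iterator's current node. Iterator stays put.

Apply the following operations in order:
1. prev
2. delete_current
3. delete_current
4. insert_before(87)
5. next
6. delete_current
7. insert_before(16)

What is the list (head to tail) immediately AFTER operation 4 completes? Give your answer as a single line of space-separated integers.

After 1 (prev): list=[3, 5, 1, 8, 6, 9, 4] cursor@3
After 2 (delete_current): list=[5, 1, 8, 6, 9, 4] cursor@5
After 3 (delete_current): list=[1, 8, 6, 9, 4] cursor@1
After 4 (insert_before(87)): list=[87, 1, 8, 6, 9, 4] cursor@1

Answer: 87 1 8 6 9 4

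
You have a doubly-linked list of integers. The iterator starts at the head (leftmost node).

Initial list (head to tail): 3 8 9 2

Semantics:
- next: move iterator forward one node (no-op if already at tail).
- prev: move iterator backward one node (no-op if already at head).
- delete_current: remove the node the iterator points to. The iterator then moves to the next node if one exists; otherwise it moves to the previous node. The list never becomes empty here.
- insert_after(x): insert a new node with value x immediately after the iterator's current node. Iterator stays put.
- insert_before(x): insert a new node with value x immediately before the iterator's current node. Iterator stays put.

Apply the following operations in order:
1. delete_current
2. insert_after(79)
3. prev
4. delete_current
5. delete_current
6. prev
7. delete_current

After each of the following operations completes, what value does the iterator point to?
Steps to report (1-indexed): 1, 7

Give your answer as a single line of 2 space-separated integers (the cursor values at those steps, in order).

After 1 (delete_current): list=[8, 9, 2] cursor@8
After 2 (insert_after(79)): list=[8, 79, 9, 2] cursor@8
After 3 (prev): list=[8, 79, 9, 2] cursor@8
After 4 (delete_current): list=[79, 9, 2] cursor@79
After 5 (delete_current): list=[9, 2] cursor@9
After 6 (prev): list=[9, 2] cursor@9
After 7 (delete_current): list=[2] cursor@2

Answer: 8 2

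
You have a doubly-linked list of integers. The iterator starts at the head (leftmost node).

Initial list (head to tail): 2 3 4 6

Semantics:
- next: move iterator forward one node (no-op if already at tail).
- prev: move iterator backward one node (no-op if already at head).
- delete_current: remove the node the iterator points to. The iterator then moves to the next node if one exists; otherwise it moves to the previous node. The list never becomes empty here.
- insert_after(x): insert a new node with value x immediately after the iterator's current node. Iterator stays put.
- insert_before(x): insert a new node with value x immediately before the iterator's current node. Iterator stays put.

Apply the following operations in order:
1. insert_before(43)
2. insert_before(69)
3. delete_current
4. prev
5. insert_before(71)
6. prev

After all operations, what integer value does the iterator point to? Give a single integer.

Answer: 71

Derivation:
After 1 (insert_before(43)): list=[43, 2, 3, 4, 6] cursor@2
After 2 (insert_before(69)): list=[43, 69, 2, 3, 4, 6] cursor@2
After 3 (delete_current): list=[43, 69, 3, 4, 6] cursor@3
After 4 (prev): list=[43, 69, 3, 4, 6] cursor@69
After 5 (insert_before(71)): list=[43, 71, 69, 3, 4, 6] cursor@69
After 6 (prev): list=[43, 71, 69, 3, 4, 6] cursor@71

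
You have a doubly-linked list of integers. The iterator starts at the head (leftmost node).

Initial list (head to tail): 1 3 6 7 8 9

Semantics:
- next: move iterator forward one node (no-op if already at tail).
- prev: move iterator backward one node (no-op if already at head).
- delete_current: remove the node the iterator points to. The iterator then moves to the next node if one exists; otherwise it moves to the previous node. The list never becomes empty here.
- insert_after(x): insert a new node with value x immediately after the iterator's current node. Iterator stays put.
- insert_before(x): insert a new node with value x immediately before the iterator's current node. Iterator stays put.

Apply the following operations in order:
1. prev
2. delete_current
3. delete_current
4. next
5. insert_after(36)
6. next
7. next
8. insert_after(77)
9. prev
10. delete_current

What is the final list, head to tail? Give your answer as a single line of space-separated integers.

Answer: 6 7 8 77 9

Derivation:
After 1 (prev): list=[1, 3, 6, 7, 8, 9] cursor@1
After 2 (delete_current): list=[3, 6, 7, 8, 9] cursor@3
After 3 (delete_current): list=[6, 7, 8, 9] cursor@6
After 4 (next): list=[6, 7, 8, 9] cursor@7
After 5 (insert_after(36)): list=[6, 7, 36, 8, 9] cursor@7
After 6 (next): list=[6, 7, 36, 8, 9] cursor@36
After 7 (next): list=[6, 7, 36, 8, 9] cursor@8
After 8 (insert_after(77)): list=[6, 7, 36, 8, 77, 9] cursor@8
After 9 (prev): list=[6, 7, 36, 8, 77, 9] cursor@36
After 10 (delete_current): list=[6, 7, 8, 77, 9] cursor@8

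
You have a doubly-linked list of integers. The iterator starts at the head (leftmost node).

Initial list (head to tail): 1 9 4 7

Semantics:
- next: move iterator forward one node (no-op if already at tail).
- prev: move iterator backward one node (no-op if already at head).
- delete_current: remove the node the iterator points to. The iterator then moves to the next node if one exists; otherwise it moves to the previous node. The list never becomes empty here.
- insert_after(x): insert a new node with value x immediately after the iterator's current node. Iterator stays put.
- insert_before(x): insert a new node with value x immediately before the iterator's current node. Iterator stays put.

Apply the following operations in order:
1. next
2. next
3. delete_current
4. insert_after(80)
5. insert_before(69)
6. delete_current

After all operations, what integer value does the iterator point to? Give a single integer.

After 1 (next): list=[1, 9, 4, 7] cursor@9
After 2 (next): list=[1, 9, 4, 7] cursor@4
After 3 (delete_current): list=[1, 9, 7] cursor@7
After 4 (insert_after(80)): list=[1, 9, 7, 80] cursor@7
After 5 (insert_before(69)): list=[1, 9, 69, 7, 80] cursor@7
After 6 (delete_current): list=[1, 9, 69, 80] cursor@80

Answer: 80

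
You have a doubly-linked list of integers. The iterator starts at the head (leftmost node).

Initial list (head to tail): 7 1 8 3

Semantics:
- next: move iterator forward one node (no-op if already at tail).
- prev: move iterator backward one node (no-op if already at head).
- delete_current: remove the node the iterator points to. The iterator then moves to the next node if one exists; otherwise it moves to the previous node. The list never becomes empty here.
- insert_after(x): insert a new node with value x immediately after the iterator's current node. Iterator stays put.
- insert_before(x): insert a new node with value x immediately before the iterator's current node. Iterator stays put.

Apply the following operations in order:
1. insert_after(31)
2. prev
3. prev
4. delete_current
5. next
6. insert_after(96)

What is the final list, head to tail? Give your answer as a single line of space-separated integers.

After 1 (insert_after(31)): list=[7, 31, 1, 8, 3] cursor@7
After 2 (prev): list=[7, 31, 1, 8, 3] cursor@7
After 3 (prev): list=[7, 31, 1, 8, 3] cursor@7
After 4 (delete_current): list=[31, 1, 8, 3] cursor@31
After 5 (next): list=[31, 1, 8, 3] cursor@1
After 6 (insert_after(96)): list=[31, 1, 96, 8, 3] cursor@1

Answer: 31 1 96 8 3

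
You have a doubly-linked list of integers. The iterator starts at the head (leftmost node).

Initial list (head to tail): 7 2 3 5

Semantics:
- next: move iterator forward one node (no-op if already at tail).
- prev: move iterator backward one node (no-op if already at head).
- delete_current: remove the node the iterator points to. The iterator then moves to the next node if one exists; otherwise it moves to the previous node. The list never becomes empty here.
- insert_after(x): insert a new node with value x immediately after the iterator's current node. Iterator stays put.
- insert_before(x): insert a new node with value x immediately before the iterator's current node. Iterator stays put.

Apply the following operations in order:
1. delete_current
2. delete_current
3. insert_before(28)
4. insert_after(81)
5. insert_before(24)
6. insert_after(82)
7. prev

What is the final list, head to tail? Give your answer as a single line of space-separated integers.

After 1 (delete_current): list=[2, 3, 5] cursor@2
After 2 (delete_current): list=[3, 5] cursor@3
After 3 (insert_before(28)): list=[28, 3, 5] cursor@3
After 4 (insert_after(81)): list=[28, 3, 81, 5] cursor@3
After 5 (insert_before(24)): list=[28, 24, 3, 81, 5] cursor@3
After 6 (insert_after(82)): list=[28, 24, 3, 82, 81, 5] cursor@3
After 7 (prev): list=[28, 24, 3, 82, 81, 5] cursor@24

Answer: 28 24 3 82 81 5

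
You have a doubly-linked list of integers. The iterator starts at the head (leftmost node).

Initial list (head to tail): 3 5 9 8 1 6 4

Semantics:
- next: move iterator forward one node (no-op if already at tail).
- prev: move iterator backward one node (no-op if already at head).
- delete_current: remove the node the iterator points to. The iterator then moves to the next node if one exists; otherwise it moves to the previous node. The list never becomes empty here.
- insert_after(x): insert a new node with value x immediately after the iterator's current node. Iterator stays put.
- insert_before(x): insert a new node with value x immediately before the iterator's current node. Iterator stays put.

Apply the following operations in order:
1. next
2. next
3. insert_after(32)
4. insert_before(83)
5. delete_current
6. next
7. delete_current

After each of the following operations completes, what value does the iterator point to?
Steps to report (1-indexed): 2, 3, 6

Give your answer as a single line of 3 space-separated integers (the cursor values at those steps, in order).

After 1 (next): list=[3, 5, 9, 8, 1, 6, 4] cursor@5
After 2 (next): list=[3, 5, 9, 8, 1, 6, 4] cursor@9
After 3 (insert_after(32)): list=[3, 5, 9, 32, 8, 1, 6, 4] cursor@9
After 4 (insert_before(83)): list=[3, 5, 83, 9, 32, 8, 1, 6, 4] cursor@9
After 5 (delete_current): list=[3, 5, 83, 32, 8, 1, 6, 4] cursor@32
After 6 (next): list=[3, 5, 83, 32, 8, 1, 6, 4] cursor@8
After 7 (delete_current): list=[3, 5, 83, 32, 1, 6, 4] cursor@1

Answer: 9 9 8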